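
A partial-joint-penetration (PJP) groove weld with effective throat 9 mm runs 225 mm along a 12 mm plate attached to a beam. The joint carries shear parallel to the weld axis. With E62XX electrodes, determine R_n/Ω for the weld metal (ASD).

E62XX → F_EXX = 620 MPa.
Effective throat (given) t_e = 9 mm.
A_we = 9 × 225 = 2025 mm².
F_nw = 0.6 F_EXX = 372 MPa.
R_n/Ω = (372 × 2025) / 2.0 × 10⁻³ = 376.7 kN.

R_n/Ω ≈ 377 kN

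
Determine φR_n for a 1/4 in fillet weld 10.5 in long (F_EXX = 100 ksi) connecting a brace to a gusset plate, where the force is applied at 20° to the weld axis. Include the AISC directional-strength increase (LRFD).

φR_n ≈ 91.9 kip

t_e = 0.707 × 0.25 = 0.1767 in; A_we = 0.1767 × 10.5 = 1.856 in².
Directional factor: 1.0 + 0.5 sin^1.5(20°) = 1.1.
F_nw = 0.6 × 100 × 1.1 = 66 ksi.
φR_n = 0.75 × 66 × 1.856 = 91.87 kip.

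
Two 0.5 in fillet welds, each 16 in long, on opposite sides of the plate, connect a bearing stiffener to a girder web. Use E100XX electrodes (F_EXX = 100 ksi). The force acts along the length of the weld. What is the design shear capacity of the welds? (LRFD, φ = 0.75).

Effective throat t_e = 0.707 × 0.5 = 0.3535 in.
Total length L = 32 in; A_we = 0.3535 × 32 = 11.31 in².
F_nw = 0.6 F_EXX = 0.6 × 100 = 60 ksi.
φR_n = 0.75 × 60 × 11.31 = 509 kips.

φR_n ≈ 509 kips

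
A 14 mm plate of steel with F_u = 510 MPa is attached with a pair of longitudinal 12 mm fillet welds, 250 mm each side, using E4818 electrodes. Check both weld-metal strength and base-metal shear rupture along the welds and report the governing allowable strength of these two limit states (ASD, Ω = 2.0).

E48XX → F_EXX = 480 MPa.
t_e = 0.707 × 12 = 8.484 mm; L = 500 mm.
Weld metal: R_n/Ω = (1/2.0) × 0.6 × 480 × 8.484 × 500 × 10⁻³ = 610.8 kN.
Base metal (shear rupture): R_n/Ω = (1/2.0) × 0.6 × 510 × 14 × 500 × 10⁻³ = 1071 kN.
Governing: weld metal.

R_n/Ω ≈ 611 kN (weld metal governs)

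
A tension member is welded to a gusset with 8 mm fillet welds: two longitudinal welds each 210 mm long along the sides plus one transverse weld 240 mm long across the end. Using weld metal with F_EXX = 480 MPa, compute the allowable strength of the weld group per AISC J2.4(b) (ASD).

t_e = 0.707 × 8 = 5.656 mm.
R_nwl = 0.6 × 480 × 5.656 × 420 × 10⁻³ = 684.1 kN (longitudinal, 2 welds).
R_nwt = 0.6 × 480 × 5.656 × 240 × 10⁻³ = 390.9 kN (transverse, base value).
(i) R_nwl + R_nwt = 1075 kN; (ii) 0.85 R_nwl + 1.5 R_nwt = 1168 kN.
R_n = max = 1168 kN [governs: (ii)]; R_n/Ω = 584 kN.

R_n/Ω ≈ 584 kN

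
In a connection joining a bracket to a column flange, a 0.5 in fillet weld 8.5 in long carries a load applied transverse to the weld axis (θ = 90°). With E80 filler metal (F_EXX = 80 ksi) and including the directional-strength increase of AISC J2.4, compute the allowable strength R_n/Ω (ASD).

t_e = 0.707 × 0.5 = 0.3535 in; A_we = 0.3535 × 8.5 = 3.005 in².
Directional factor: 1.0 + 0.5 sin^1.5(90°) = 1.5.
F_nw = 0.6 × 80 × 1.5 = 72 ksi.
R_n/Ω = (72 × 3.005) / 2.0 = 108.2 kips.

R_n/Ω ≈ 108 kips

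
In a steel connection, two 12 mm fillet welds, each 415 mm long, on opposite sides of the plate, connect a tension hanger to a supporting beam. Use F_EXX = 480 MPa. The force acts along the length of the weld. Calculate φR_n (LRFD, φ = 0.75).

φR_n ≈ 1520 kN

Effective throat t_e = 0.707 × 12 = 8.484 mm.
Total length L = 830 mm; A_we = 8.484 × 830 = 7042 mm².
F_nw = 0.6 F_EXX = 0.6 × 480 = 288 MPa.
φR_n = 0.75 × 288 × 7042 × 10⁻³ = 1521 kN.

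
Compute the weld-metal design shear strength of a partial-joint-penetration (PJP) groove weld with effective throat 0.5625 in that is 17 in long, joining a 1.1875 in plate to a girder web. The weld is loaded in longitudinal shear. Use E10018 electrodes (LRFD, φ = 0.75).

φR_n ≈ 430 kip

E100XX → F_EXX = 100 ksi.
Effective throat (given) t_e = 0.5625 in.
A_we = 0.5625 × 17 = 9.562 in².
F_nw = 0.6 F_EXX = 60 ksi.
φR_n = 0.75 × 60 × 9.562 = 430.3 kip.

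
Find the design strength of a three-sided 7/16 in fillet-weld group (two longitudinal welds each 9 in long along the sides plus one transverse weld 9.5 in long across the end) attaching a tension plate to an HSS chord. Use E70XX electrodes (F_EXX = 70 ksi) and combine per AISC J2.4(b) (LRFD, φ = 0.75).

φR_n ≈ 288 kips

t_e = 0.707 × 0.4375 = 0.3093 in.
R_nwl = 0.6 × 70 × 0.3093 × 18 = 233.8 kips (longitudinal, 2 welds).
R_nwt = 0.6 × 70 × 0.3093 × 9.5 = 123.4 kips (transverse, base value).
(i) R_nwl + R_nwt = 357.3 kips; (ii) 0.85 R_nwl + 1.5 R_nwt = 383.9 kips.
R_n = max = 383.9 kips [governs: (ii)]; φR_n = 287.9 kips.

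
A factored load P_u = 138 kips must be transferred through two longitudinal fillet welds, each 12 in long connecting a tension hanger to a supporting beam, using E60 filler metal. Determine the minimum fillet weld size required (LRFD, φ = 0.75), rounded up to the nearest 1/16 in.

E60XX → F_EXX = 60 ksi.
Total weld length L = 24 in.
Required throat t_e = P_u / (φ × 0.6 F_EXX × L) = 138 / (0.75 × 0.6 × 60 × 24) = 0.213 in.
Required leg w = t_e / 0.707 = 0.3012 in → use 5/16 in.

w = 5/16 in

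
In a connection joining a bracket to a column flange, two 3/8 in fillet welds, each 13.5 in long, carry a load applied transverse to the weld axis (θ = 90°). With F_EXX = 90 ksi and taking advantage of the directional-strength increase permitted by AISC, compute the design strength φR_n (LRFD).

φR_n ≈ 435 kip

t_e = 0.707 × 0.375 = 0.2651 in; A_we = 0.2651 × 27 = 7.158 in².
Directional factor: 1.0 + 0.5 sin^1.5(90°) = 1.5.
F_nw = 0.6 × 90 × 1.5 = 81 ksi.
φR_n = 0.75 × 81 × 7.158 = 434.9 kip.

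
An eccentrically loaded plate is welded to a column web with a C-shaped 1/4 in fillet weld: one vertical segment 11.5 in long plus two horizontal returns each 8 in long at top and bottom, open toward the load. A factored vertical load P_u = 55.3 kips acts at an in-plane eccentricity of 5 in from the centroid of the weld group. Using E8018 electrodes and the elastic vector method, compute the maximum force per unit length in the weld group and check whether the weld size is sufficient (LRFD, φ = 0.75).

f_max ≈ 4.29 kip/in; adequate

E80XX → F_EXX = 80 ksi.
Total weld length L_w = 27.5 in. Treat welds as unit-width lines.
Centroid: x̄ = 2×8×4 / 27.5 = 2.327 in from the vertical weld.
Polar moment about centroid: J = I_x + I_y = [11.5³/12 + 2×8×5.75²] + [11.5×2.327² + 2(8³/12 + 8×1.673²)] = 848.1 in³.
Direct shear f_v = P/L_w = 55.3 / 27.5 = 2.011 kip/in (vertical).
Torsion M = P·e = 55.3 × 5 = 276.5 kip·in.
Critical point at (x, y) = (5.673, 5.75) from centroid. f_tx = M·y/J = 1.875 kip/in; f_ty = M·x/J = 1.849 kip/in.
Resultant f_max = √[f_tx² + (f_v + f_ty)²] = √[1.875² + (2.011 + 1.849)²] = 4.291 kip/in.
Capacity per unit length: φr_n = 0.75 × 0.6 × 80 × (0.707 × 0.25) = 6.363 kip/in.
4.291 ≤ 6.363 → adequate.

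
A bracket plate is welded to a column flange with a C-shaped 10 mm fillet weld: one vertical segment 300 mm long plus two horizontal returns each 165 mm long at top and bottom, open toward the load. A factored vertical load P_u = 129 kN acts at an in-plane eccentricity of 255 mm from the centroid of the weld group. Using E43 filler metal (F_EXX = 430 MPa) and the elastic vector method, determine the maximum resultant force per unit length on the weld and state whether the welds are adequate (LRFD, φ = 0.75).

f_max ≈ 700 N/mm; adequate

Total weld length L_w = 630 mm. Treat welds as unit-width lines.
Centroid: x̄ = 2×165×82.5 / 630 = 43.21 mm from the vertical weld.
Polar moment about centroid: J = I_x + I_y = [300³/12 + 2×165×150²] + [300×43.21² + 2(165³/12 + 165×39.29²)] = 11490000 mm³.
Direct shear f_v = P/L_w = 129×10³ / 630 = 204.8 N/mm (vertical).
Torsion M = P·e = 129×10³ × 255 = 32895000 N·mm.
Critical point at (x, y) = (121.8, 150) from centroid. f_tx = M·y/J = 429.3 N/mm; f_ty = M·x/J = 348.6 N/mm.
Resultant f_max = √[f_tx² + (f_v + f_ty)²] = √[429.3² + (204.8 + 348.6)²] = 700.3 N/mm.
Capacity per unit length: φr_n = 0.75 × 0.6 × 430 × (0.707 × 10) = 1368 N/mm.
700.3 ≤ 1368 → adequate.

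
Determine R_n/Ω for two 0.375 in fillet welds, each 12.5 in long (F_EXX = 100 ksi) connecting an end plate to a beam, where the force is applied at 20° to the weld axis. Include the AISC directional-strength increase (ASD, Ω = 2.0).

R_n/Ω ≈ 219 kips

t_e = 0.707 × 0.375 = 0.2651 in; A_we = 0.2651 × 25 = 6.628 in².
Directional factor: 1.0 + 0.5 sin^1.5(20°) = 1.1.
F_nw = 0.6 × 100 × 1.1 = 66 ksi.
R_n/Ω = (66 × 6.628) / 2.0 = 218.7 kips.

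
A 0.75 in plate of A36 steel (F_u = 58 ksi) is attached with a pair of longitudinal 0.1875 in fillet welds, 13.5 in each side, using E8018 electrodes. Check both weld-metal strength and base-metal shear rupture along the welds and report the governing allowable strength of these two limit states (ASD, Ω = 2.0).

R_n/Ω ≈ 85.9 kip (weld metal governs)

E80XX → F_EXX = 80 ksi.
t_e = 0.707 × 0.1875 = 0.1326 in; L = 27 in.
Weld metal: R_n/Ω = (1/2.0) × 0.6 × 80 × 0.1326 × 27 = 85.9 kip.
Base metal (shear rupture): R_n/Ω = (1/2.0) × 0.6 × 58 × 0.75 × 27 = 352.3 kip.
Governing: weld metal.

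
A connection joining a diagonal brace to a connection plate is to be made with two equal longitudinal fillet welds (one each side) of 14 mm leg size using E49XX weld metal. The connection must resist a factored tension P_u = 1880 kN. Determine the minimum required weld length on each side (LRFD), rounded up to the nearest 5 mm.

E49XX → F_EXX = 490 MPa.
Throat t_e = 0.707 × 14 = 9.898 mm.
φr_n = 0.75 × 0.6 × 490 × 9.898 × 10⁻³ = 2.183 kN/mm.
L_req = P_u / φr_n = 1880 / 2.183 = 861.4 mm total.
Per side: 861.4 / 2 = 430.7 mm.
Round up → use L = 435 mm on each side.

L = 435 mm on each side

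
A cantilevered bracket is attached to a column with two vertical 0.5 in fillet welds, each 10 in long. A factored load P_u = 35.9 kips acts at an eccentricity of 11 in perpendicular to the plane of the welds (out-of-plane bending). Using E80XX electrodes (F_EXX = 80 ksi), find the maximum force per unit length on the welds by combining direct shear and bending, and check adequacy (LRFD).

L_w = 2 × 10 = 20 in; section modulus (unit throat) S = 2 × L²/6 = 33.33 in².
Direct shear f_v = P/L_w = 35.9/20 = 1.795 kip/in.
Moment M = P × e = 35.9 × 11 = 394.9 kip·in; bending f_b = M/S = 11.85 kip/in.
f_max = √(f_v² + f_b²) = √(1.795² + 11.85²) = 11.98 kip/in.
φr_n = 0.75 × 0.6 × 80 × (0.707 × 0.5) = 12.73 kip/in → adequate.

f_max ≈ 12 kip/in; adequate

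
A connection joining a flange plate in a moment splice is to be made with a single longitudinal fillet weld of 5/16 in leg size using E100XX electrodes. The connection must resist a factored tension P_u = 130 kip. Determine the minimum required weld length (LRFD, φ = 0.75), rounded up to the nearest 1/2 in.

L = 13.5 in

E100XX → F_EXX = 100 ksi.
Throat t_e = 0.707 × 0.3125 = 0.2209 in.
φr_n = 0.75 × 0.6 × 100 × 0.2209 = 9.942 kip/in.
L_req = P_u / φr_n = 130 / 9.942 = 13.08 in total.
Round up → use L = 13.5 in.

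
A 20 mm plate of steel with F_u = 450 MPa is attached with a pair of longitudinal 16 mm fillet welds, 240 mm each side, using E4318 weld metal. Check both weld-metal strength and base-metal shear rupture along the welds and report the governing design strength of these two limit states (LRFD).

E43XX → F_EXX = 430 MPa.
t_e = 0.707 × 16 = 11.31 mm; L = 480 mm.
Weld metal: φR_n = 0.75 × 0.6 × 430 × 11.31 × 480 × 10⁻³ = 1051 kN.
Base metal (shear rupture): φR_n = 0.75 × 0.6 × 450 × 20 × 480 × 10⁻³ = 1944 kN.
Governing: weld metal.

φR_n ≈ 1050 kN (weld metal governs)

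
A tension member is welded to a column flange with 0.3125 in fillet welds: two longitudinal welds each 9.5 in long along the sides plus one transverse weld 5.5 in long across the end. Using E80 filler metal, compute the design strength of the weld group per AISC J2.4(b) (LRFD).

φR_n ≈ 195 kip

E80XX → F_EXX = 80 ksi.
t_e = 0.707 × 0.3125 = 0.2209 in.
R_nwl = 0.6 × 80 × 0.2209 × 19 = 201.5 kip (longitudinal, 2 welds).
R_nwt = 0.6 × 80 × 0.2209 × 5.5 = 58.33 kip (transverse, base value).
(i) R_nwl + R_nwt = 259.8 kip; (ii) 0.85 R_nwl + 1.5 R_nwt = 258.8 kip.
R_n = max = 259.8 kip [governs: (i)]; φR_n = 194.9 kip.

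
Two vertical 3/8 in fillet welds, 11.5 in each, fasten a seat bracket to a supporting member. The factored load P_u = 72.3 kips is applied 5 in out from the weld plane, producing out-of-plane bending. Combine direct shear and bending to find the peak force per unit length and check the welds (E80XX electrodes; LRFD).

f_max ≈ 8.78 kip/in; adequate

E80XX → F_EXX = 80 ksi.
L_w = 2 × 11.5 = 23 in; section modulus (unit throat) S = 2 × L²/6 = 44.08 in².
Direct shear f_v = P/L_w = 72.3/23 = 3.143 kip/in.
Moment M = P × e = 72.3 × 5 = 361.5 kip·in; bending f_b = M/S = 8.2 kip/in.
f_max = √(f_v² + f_b²) = √(3.143² + 8.2²) = 8.782 kip/in.
φr_n = 0.75 × 0.6 × 80 × (0.707 × 0.375) = 9.544 kip/in → adequate.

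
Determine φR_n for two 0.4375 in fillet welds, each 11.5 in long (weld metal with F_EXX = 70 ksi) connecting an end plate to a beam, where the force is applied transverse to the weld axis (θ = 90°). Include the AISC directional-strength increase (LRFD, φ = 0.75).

t_e = 0.707 × 0.4375 = 0.3093 in; A_we = 0.3093 × 23 = 7.114 in².
Directional factor: 1.0 + 0.5 sin^1.5(90°) = 1.5.
F_nw = 0.6 × 70 × 1.5 = 63 ksi.
φR_n = 0.75 × 63 × 7.114 = 336.1 kips.

φR_n ≈ 336 kips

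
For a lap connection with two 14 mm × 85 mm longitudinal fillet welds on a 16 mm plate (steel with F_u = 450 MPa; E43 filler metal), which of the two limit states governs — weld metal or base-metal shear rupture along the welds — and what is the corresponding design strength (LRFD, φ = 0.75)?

E43XX → F_EXX = 430 MPa.
t_e = 0.707 × 14 = 9.898 mm; L = 170 mm.
Weld metal: φR_n = 0.75 × 0.6 × 430 × 9.898 × 170 × 10⁻³ = 325.6 kN.
Base metal (shear rupture): φR_n = 0.75 × 0.6 × 450 × 16 × 170 × 10⁻³ = 550.8 kN.
Governing: weld metal.

φR_n ≈ 326 kN (weld metal governs)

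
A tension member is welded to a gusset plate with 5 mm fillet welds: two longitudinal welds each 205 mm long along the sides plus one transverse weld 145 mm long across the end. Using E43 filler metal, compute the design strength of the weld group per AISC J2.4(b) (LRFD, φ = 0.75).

φR_n ≈ 387 kN

E43XX → F_EXX = 430 MPa.
t_e = 0.707 × 5 = 3.535 mm.
R_nwl = 0.6 × 430 × 3.535 × 410 × 10⁻³ = 373.9 kN (longitudinal, 2 welds).
R_nwt = 0.6 × 430 × 3.535 × 145 × 10⁻³ = 132.2 kN (transverse, base value).
(i) R_nwl + R_nwt = 506.2 kN; (ii) 0.85 R_nwl + 1.5 R_nwt = 516.2 kN.
R_n = max = 516.2 kN [governs: (ii)]; φR_n = 387.2 kN.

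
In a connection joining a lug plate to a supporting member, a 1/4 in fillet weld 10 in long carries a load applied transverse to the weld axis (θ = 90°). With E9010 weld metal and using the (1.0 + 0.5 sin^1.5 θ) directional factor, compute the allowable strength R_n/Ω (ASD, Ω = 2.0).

E90XX → F_EXX = 90 ksi.
t_e = 0.707 × 0.25 = 0.1767 in; A_we = 0.1767 × 10 = 1.767 in².
Directional factor: 1.0 + 0.5 sin^1.5(90°) = 1.5.
F_nw = 0.6 × 90 × 1.5 = 81 ksi.
R_n/Ω = (81 × 1.767) / 2.0 = 71.58 kips.

R_n/Ω ≈ 71.6 kips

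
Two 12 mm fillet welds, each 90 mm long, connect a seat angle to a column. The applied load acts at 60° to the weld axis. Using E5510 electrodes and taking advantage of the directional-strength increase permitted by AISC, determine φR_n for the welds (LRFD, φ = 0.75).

φR_n ≈ 530 kN

E55XX → F_EXX = 550 MPa.
t_e = 0.707 × 12 = 8.484 mm; A_we = 8.484 × 180 = 1527 mm².
Directional factor: 1.0 + 0.5 sin^1.5(60°) = 1.403.
F_nw = 0.6 × 550 × 1.403 = 463 MPa.
φR_n = 0.75 × 463 × 1527 × 10⁻³ = 530.3 kN.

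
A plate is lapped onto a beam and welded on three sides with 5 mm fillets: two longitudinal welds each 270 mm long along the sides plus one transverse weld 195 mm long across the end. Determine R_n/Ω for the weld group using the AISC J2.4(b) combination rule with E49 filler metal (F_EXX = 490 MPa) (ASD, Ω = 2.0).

R_n/Ω ≈ 391 kN

t_e = 0.707 × 5 = 3.535 mm.
R_nwl = 0.6 × 490 × 3.535 × 540 × 10⁻³ = 561.2 kN (longitudinal, 2 welds).
R_nwt = 0.6 × 490 × 3.535 × 195 × 10⁻³ = 202.7 kN (transverse, base value).
(i) R_nwl + R_nwt = 763.9 kN; (ii) 0.85 R_nwl + 1.5 R_nwt = 781 kN.
R_n = max = 781 kN [governs: (ii)]; R_n/Ω = 390.5 kN.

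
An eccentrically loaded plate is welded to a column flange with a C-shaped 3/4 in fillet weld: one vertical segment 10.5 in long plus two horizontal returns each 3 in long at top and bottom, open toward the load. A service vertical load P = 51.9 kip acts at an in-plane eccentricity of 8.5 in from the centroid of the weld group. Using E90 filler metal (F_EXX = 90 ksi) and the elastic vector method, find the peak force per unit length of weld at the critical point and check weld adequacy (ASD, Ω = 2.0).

Total weld length L_w = 16.5 in. Treat welds as unit-width lines.
Centroid: x̄ = 2×3×1.5 / 16.5 = 0.5455 in from the vertical weld.
Polar moment about centroid: J = I_x + I_y = [10.5³/12 + 2×3×5.25²] + [10.5×0.5455² + 2(3³/12 + 3×0.9545²)] = 274.9 in³.
Direct shear f_v = P/L_w = 51.9 / 16.5 = 3.145 kip/in (vertical).
Torsion M = P·e = 51.9 × 8.5 = 441.15 kip·in.
Critical point at (x, y) = (2.455, 5.25) from centroid. f_tx = M·y/J = 8.424 kip/in; f_ty = M·x/J = 3.938 kip/in.
Resultant f_max = √[f_tx² + (f_v + f_ty)²] = √[8.424² + (3.145 + 3.938)²] = 11.01 kip/in.
Capacity per unit length: r_n/Ω = (1/2.0) × 0.6 × 90 × (0.707 × 0.75) = 14.32 kip/in.
11.01 ≤ 14.32 → adequate.

f_max ≈ 11 kip/in; adequate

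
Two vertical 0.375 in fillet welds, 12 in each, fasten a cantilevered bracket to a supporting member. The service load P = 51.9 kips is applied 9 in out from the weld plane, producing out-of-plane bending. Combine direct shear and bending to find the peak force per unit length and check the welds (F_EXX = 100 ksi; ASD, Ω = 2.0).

L_w = 2 × 12 = 24 in; section modulus (unit throat) S = 2 × L²/6 = 48 in².
Direct shear f_v = P/L_w = 51.9/24 = 2.163 kip/in.
Moment M = P × e = 51.9 × 9 = 467.1 kip·in; bending f_b = M/S = 9.731 kip/in.
f_max = √(f_v² + f_b²) = √(2.163² + 9.731²) = 9.969 kip/in.
r_n/Ω = (1/2.0) × 0.6 × 100 × (0.707 × 0.375) = 7.954 kip/in → NOT adequate.

f_max ≈ 9.97 kip/in; NOT adequate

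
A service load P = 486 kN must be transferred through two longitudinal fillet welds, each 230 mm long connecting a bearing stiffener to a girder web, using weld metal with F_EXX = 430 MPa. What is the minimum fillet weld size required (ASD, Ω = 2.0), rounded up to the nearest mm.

Total weld length L = 460 mm.
Required throat t_e = P × Ω / (0.6 F_EXX × L) = 486 × 2.0 / (0.6 × 430 × 460 × 10⁻³) = 8.19 mm.
Required leg w = t_e / 0.707 = 11.58 mm → use 12 mm.

w = 12 mm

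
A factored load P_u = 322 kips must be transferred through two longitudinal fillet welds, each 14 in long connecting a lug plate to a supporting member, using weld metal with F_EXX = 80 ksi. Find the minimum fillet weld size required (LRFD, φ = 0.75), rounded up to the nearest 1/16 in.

w = 1/2 in

Total weld length L = 28 in.
Required throat t_e = P_u / (φ × 0.6 F_EXX × L) = 322 / (0.75 × 0.6 × 80 × 28) = 0.3194 in.
Required leg w = t_e / 0.707 = 0.4518 in → use 1/2 in.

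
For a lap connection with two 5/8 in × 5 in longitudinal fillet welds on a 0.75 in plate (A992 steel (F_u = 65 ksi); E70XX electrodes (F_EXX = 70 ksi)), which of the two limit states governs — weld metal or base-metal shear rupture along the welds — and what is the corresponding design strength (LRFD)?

φR_n ≈ 139 kip (weld metal governs)

t_e = 0.707 × 0.625 = 0.4419 in; L = 10 in.
Weld metal: φR_n = 0.75 × 0.6 × 70 × 0.4419 × 10 = 139.2 kip.
Base metal (shear rupture): φR_n = 0.75 × 0.6 × 65 × 0.75 × 10 = 219.4 kip.
Governing: weld metal.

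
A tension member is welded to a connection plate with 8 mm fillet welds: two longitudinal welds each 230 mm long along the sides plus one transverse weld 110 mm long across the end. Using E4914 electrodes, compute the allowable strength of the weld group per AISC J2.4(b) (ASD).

E49XX → F_EXX = 490 MPa.
t_e = 0.707 × 8 = 5.656 mm.
R_nwl = 0.6 × 490 × 5.656 × 460 × 10⁻³ = 764.9 kN (longitudinal, 2 welds).
R_nwt = 0.6 × 490 × 5.656 × 110 × 10⁻³ = 182.9 kN (transverse, base value).
(i) R_nwl + R_nwt = 947.8 kN; (ii) 0.85 R_nwl + 1.5 R_nwt = 924.6 kN.
R_n = max = 947.8 kN [governs: (i)]; R_n/Ω = 473.9 kN.

R_n/Ω ≈ 474 kN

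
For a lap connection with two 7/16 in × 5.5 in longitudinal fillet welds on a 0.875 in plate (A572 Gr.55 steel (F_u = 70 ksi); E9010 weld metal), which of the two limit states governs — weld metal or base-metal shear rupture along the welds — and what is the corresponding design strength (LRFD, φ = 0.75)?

E90XX → F_EXX = 90 ksi.
t_e = 0.707 × 0.4375 = 0.3093 in; L = 11 in.
Weld metal: φR_n = 0.75 × 0.6 × 90 × 0.3093 × 11 = 137.8 kips.
Base metal (shear rupture): φR_n = 0.75 × 0.6 × 70 × 0.875 × 11 = 303.2 kips.
Governing: weld metal.

φR_n ≈ 138 kips (weld metal governs)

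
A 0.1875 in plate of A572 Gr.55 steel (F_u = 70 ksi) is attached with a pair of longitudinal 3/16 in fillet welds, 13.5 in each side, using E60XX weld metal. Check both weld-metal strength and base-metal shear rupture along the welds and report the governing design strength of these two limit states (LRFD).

φR_n ≈ 96.6 kip (weld metal governs)

E60XX → F_EXX = 60 ksi.
t_e = 0.707 × 0.1875 = 0.1326 in; L = 27 in.
Weld metal: φR_n = 0.75 × 0.6 × 60 × 0.1326 × 27 = 96.64 kip.
Base metal (shear rupture): φR_n = 0.75 × 0.6 × 70 × 0.1875 × 27 = 159.5 kip.
Governing: weld metal.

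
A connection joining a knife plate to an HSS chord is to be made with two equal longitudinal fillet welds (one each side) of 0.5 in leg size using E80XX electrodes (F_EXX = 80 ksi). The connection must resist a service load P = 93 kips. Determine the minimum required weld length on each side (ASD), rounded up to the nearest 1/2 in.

L = 5.5 in on each side

Throat t_e = 0.707 × 0.5 = 0.3535 in.
r_n/Ω = (0.6 × 80 × 0.3535) / 2.0 = 8.484 kip/in.
L_req = P / (r_n/Ω) = 93 / 8.484 = 10.96 in total.
Per side: 10.96 / 2 = 5.481 in.
Round up → use L = 5.5 in on each side.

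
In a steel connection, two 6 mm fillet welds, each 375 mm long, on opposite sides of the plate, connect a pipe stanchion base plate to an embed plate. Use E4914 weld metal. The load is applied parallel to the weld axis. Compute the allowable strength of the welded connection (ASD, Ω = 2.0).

E49XX → F_EXX = 490 MPa.
Effective throat t_e = 0.707 × 6 = 4.242 mm.
Total length L = 750 mm; A_we = 4.242 × 750 = 3182 mm².
F_nw = 0.6 F_EXX = 0.6 × 490 = 294 MPa.
R_n = 294 × 3182 × 10⁻³ = 935.4 kN; R_n/Ω = 935.4/2.0 = 467.7 kN.

R_n/Ω ≈ 468 kN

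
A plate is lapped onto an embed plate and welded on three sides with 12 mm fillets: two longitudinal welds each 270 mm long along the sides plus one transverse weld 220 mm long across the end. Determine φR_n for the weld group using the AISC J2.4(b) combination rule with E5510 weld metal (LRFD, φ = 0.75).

E55XX → F_EXX = 550 MPa.
t_e = 0.707 × 12 = 8.484 mm.
R_nwl = 0.6 × 550 × 8.484 × 540 × 10⁻³ = 1512 kN (longitudinal, 2 welds).
R_nwt = 0.6 × 550 × 8.484 × 220 × 10⁻³ = 615.9 kN (transverse, base value).
(i) R_nwl + R_nwt = 2128 kN; (ii) 0.85 R_nwl + 1.5 R_nwt = 2209 kN.
R_n = max = 2209 kN [governs: (ii)]; φR_n = 1657 kN.

φR_n ≈ 1660 kN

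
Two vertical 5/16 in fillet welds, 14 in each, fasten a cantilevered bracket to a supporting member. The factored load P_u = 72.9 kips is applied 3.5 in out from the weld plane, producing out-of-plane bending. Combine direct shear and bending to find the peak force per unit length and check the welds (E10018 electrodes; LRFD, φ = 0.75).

E100XX → F_EXX = 100 ksi.
L_w = 2 × 14 = 28 in; section modulus (unit throat) S = 2 × L²/6 = 65.33 in².
Direct shear f_v = P/L_w = 72.9/28 = 2.604 kip/in.
Moment M = P × e = 72.9 × 3.5 = 255.15 kip·in; bending f_b = M/S = 3.905 kip/in.
f_max = √(f_v² + f_b²) = √(2.604² + 3.905²) = 4.694 kip/in.
φr_n = 0.75 × 0.6 × 100 × (0.707 × 0.3125) = 9.942 kip/in → adequate.

f_max ≈ 4.69 kip/in; adequate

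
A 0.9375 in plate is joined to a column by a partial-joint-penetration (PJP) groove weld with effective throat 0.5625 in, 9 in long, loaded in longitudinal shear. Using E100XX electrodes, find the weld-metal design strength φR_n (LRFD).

φR_n ≈ 228 kips

E100XX → F_EXX = 100 ksi.
Effective throat (given) t_e = 0.5625 in.
A_we = 0.5625 × 9 = 5.062 in².
F_nw = 0.6 F_EXX = 60 ksi.
φR_n = 0.75 × 60 × 5.062 = 227.8 kips.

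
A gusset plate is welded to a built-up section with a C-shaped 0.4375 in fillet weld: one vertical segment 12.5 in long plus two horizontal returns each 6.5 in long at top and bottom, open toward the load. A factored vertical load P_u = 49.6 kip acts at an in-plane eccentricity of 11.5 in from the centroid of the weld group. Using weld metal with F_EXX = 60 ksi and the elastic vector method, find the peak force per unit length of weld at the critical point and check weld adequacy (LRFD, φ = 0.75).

Total weld length L_w = 25.5 in. Treat welds as unit-width lines.
Centroid: x̄ = 2×6.5×3.25 / 25.5 = 1.657 in from the vertical weld.
Polar moment about centroid: J = I_x + I_y = [12.5³/12 + 2×6.5×6.25²] + [12.5×1.657² + 2(6.5³/12 + 6.5×1.593²)] = 783.7 in³.
Direct shear f_v = P/L_w = 49.6 / 25.5 = 1.945 kip/in (vertical).
Torsion M = P·e = 49.6 × 11.5 = 570.4 kip·in.
Critical point at (x, y) = (4.843, 6.25) from centroid. f_tx = M·y/J = 4.549 kip/in; f_ty = M·x/J = 3.525 kip/in.
Resultant f_max = √[f_tx² + (f_v + f_ty)²] = √[4.549² + (1.945 + 3.525)²] = 7.115 kip/in.
Capacity per unit length: φr_n = 0.75 × 0.6 × 60 × (0.707 × 0.4375) = 8.351 kip/in.
7.115 ≤ 8.351 → adequate.

f_max ≈ 7.11 kip/in; adequate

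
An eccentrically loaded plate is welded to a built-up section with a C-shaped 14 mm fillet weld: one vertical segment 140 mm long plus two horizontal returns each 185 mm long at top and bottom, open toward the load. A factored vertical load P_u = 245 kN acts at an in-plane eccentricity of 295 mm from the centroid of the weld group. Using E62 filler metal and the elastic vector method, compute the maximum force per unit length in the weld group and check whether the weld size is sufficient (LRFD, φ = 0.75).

E62XX → F_EXX = 620 MPa.
Total weld length L_w = 510 mm. Treat welds as unit-width lines.
Centroid: x̄ = 2×185×92.5 / 510 = 67.11 mm from the vertical weld.
Polar moment about centroid: J = I_x + I_y = [140³/12 + 2×185×70²] + [140×67.11² + 2(185³/12 + 185×25.39²)] = 3966000 mm³.
Direct shear f_v = P/L_w = 245×10³ / 510 = 480.4 N/mm (vertical).
Torsion M = P·e = 245×10³ × 295 = 72275000 N·mm.
Critical point at (x, y) = (117.9, 70) from centroid. f_tx = M·y/J = 1276 N/mm; f_ty = M·x/J = 2148 N/mm.
Resultant f_max = √[f_tx² + (f_v + f_ty)²] = √[1276² + (480.4 + 2148)²] = 2922 N/mm.
Capacity per unit length: φr_n = 0.75 × 0.6 × 620 × (0.707 × 14) = 2762 N/mm.
2922 > 2762 → NOT adequate.

f_max ≈ 2920 N/mm; NOT adequate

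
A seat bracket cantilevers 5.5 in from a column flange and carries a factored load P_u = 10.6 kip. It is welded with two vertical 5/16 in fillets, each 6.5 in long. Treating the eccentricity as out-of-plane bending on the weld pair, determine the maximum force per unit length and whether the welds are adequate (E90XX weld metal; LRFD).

E90XX → F_EXX = 90 ksi.
L_w = 2 × 6.5 = 13 in; section modulus (unit throat) S = 2 × L²/6 = 14.08 in².
Direct shear f_v = P/L_w = 10.6/13 = 0.8154 kip/in.
Moment M = P × e = 10.6 × 5.5 = 58.3 kip·in; bending f_b = M/S = 4.14 kip/in.
f_max = √(f_v² + f_b²) = √(0.8154² + 4.14²) = 4.219 kip/in.
φr_n = 0.75 × 0.6 × 90 × (0.707 × 0.3125) = 8.948 kip/in → adequate.

f_max ≈ 4.22 kip/in; adequate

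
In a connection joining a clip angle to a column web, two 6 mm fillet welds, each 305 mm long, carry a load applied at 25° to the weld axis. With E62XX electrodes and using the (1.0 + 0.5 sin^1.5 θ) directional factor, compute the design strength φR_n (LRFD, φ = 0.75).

φR_n ≈ 821 kN

E62XX → F_EXX = 620 MPa.
t_e = 0.707 × 6 = 4.242 mm; A_we = 4.242 × 610 = 2588 mm².
Directional factor: 1.0 + 0.5 sin^1.5(25°) = 1.137.
F_nw = 0.6 × 620 × 1.137 = 423.1 MPa.
φR_n = 0.75 × 423.1 × 2588 × 10⁻³ = 821.1 kN.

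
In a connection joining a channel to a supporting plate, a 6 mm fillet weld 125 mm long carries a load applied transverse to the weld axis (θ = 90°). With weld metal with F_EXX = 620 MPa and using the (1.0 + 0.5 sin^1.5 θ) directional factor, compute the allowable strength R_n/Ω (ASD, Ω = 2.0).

R_n/Ω ≈ 148 kN

t_e = 0.707 × 6 = 4.242 mm; A_we = 4.242 × 125 = 530.2 mm².
Directional factor: 1.0 + 0.5 sin^1.5(90°) = 1.5.
F_nw = 0.6 × 620 × 1.5 = 558 MPa.
R_n/Ω = (558 × 530.2) / 2.0 × 10⁻³ = 147.9 kN.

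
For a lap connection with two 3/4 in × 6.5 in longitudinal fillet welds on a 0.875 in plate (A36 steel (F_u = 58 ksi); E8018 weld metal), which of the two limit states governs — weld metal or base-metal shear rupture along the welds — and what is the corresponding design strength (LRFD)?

φR_n ≈ 248 kip (weld metal governs)

E80XX → F_EXX = 80 ksi.
t_e = 0.707 × 0.75 = 0.5302 in; L = 13 in.
Weld metal: φR_n = 0.75 × 0.6 × 80 × 0.5302 × 13 = 248.2 kip.
Base metal (shear rupture): φR_n = 0.75 × 0.6 × 58 × 0.875 × 13 = 296.9 kip.
Governing: weld metal.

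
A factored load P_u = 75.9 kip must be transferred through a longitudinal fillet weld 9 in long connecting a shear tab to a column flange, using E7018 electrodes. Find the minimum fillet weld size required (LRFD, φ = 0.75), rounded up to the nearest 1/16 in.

w = 7/16 in

E70XX → F_EXX = 70 ksi.
Total weld length L = 9 in.
Required throat t_e = P_u / (φ × 0.6 F_EXX × L) = 75.9 / (0.75 × 0.6 × 70 × 9) = 0.2677 in.
Required leg w = t_e / 0.707 = 0.3787 in → use 7/16 in.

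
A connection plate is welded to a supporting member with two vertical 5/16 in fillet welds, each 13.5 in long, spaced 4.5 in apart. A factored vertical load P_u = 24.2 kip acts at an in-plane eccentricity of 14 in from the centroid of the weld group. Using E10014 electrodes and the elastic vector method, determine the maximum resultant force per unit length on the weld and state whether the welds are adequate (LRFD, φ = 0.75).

E100XX → F_EXX = 100 ksi.
Total weld length L_w = 27 in. Treat welds as unit-width lines.
Polar moment about centroid: J = 2[d³/12 + d(b/2)²] = 2[13.5³/12 + 13.5×2.25²] = 546.8 in³.
Direct shear f_v = P/L_w = 24.2 / 27 = 0.8963 kip/in (vertical).
Torsion M = P·e = 24.2 × 14 = 338.8 kip·in.
Critical point at (x, y) = (2.25, 6.75) from centroid. f_tx = M·y/J = 4.183 kip/in; f_ty = M·x/J = 1.394 kip/in.
Resultant f_max = √[f_tx² + (f_v + f_ty)²] = √[4.183² + (0.8963 + 1.394)²] = 4.769 kip/in.
Capacity per unit length: φr_n = 0.75 × 0.6 × 100 × (0.707 × 0.3125) = 9.942 kip/in.
4.769 ≤ 9.942 → adequate.

f_max ≈ 4.77 kip/in; adequate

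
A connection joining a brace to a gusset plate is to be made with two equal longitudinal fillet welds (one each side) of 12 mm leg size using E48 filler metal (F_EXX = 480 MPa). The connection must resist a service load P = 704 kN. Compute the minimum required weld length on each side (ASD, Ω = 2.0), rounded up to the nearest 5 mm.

L = 290 mm on each side

Throat t_e = 0.707 × 12 = 8.484 mm.
r_n/Ω = (0.6 × 480 × 8.484) / 2.0 = 1222 N/mm = 1.222 kN/mm.
L_req = P / (r_n/Ω) = 704 / 1.222 = 576.2 mm total.
Per side: 576.2 / 2 = 288.1 mm.
Round up → use L = 290 mm on each side.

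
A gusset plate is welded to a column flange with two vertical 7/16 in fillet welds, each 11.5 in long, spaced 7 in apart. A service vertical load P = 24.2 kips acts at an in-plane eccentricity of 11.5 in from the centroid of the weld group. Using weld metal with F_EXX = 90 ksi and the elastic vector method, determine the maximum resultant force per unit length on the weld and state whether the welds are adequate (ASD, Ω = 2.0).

f_max ≈ 4.15 kip/in; adequate

Total weld length L_w = 23 in. Treat welds as unit-width lines.
Polar moment about centroid: J = 2[d³/12 + d(b/2)²] = 2[11.5³/12 + 11.5×3.5²] = 535.2 in³.
Direct shear f_v = P/L_w = 24.2 / 23 = 1.052 kip/in (vertical).
Torsion M = P·e = 24.2 × 11.5 = 278.3 kip·in.
Critical point at (x, y) = (3.5, 5.75) from centroid. f_tx = M·y/J = 2.99 kip/in; f_ty = M·x/J = 1.82 kip/in.
Resultant f_max = √[f_tx² + (f_v + f_ty)²] = √[2.99² + (1.052 + 1.82)²] = 4.146 kip/in.
Capacity per unit length: r_n/Ω = (1/2.0) × 0.6 × 90 × (0.707 × 0.4375) = 8.351 kip/in.
4.146 ≤ 8.351 → adequate.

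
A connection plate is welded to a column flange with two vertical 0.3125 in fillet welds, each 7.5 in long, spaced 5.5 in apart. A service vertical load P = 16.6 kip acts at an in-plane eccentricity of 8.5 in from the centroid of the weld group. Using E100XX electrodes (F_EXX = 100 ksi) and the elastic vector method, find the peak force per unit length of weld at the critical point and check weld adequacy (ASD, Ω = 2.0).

f_max ≈ 4.32 kip/in; adequate

Total weld length L_w = 15 in. Treat welds as unit-width lines.
Polar moment about centroid: J = 2[d³/12 + d(b/2)²] = 2[7.5³/12 + 7.5×2.75²] = 183.8 in³.
Direct shear f_v = P/L_w = 16.6 / 15 = 1.107 kip/in (vertical).
Torsion M = P·e = 16.6 × 8.5 = 141.1 kip·in.
Critical point at (x, y) = (2.75, 3.75) from centroid. f_tx = M·y/J = 2.88 kip/in; f_ty = M·x/J = 2.112 kip/in.
Resultant f_max = √[f_tx² + (f_v + f_ty)²] = √[2.88² + (1.107 + 2.112)²] = 4.319 kip/in.
Capacity per unit length: r_n/Ω = (1/2.0) × 0.6 × 100 × (0.707 × 0.3125) = 6.628 kip/in.
4.319 ≤ 6.628 → adequate.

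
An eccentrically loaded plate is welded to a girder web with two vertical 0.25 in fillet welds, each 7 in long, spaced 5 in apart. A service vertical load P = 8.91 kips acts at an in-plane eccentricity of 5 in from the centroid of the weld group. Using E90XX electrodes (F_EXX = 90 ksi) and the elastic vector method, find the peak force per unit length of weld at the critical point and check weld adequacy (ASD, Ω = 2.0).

f_max ≈ 1.77 kip/in; adequate

Total weld length L_w = 14 in. Treat welds as unit-width lines.
Polar moment about centroid: J = 2[d³/12 + d(b/2)²] = 2[7³/12 + 7×2.5²] = 144.7 in³.
Direct shear f_v = P/L_w = 8.91 / 14 = 0.6364 kip/in (vertical).
Torsion M = P·e = 8.91 × 5 = 44.55 kip·in.
Critical point at (x, y) = (2.5, 3.5) from centroid. f_tx = M·y/J = 1.078 kip/in; f_ty = M·x/J = 0.7699 kip/in.
Resultant f_max = √[f_tx² + (f_v + f_ty)²] = √[1.078² + (0.6364 + 0.7699)²] = 1.772 kip/in.
Capacity per unit length: r_n/Ω = (1/2.0) × 0.6 × 90 × (0.707 × 0.25) = 4.772 kip/in.
1.772 ≤ 4.772 → adequate.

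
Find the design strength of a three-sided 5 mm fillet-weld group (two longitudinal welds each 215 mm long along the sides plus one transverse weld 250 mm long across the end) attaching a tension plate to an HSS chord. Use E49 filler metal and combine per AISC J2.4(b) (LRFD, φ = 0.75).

E49XX → F_EXX = 490 MPa.
t_e = 0.707 × 5 = 3.535 mm.
R_nwl = 0.6 × 490 × 3.535 × 430 × 10⁻³ = 446.9 kN (longitudinal, 2 welds).
R_nwt = 0.6 × 490 × 3.535 × 250 × 10⁻³ = 259.8 kN (transverse, base value).
(i) R_nwl + R_nwt = 706.7 kN; (ii) 0.85 R_nwl + 1.5 R_nwt = 769.6 kN.
R_n = max = 769.6 kN [governs: (ii)]; φR_n = 577.2 kN.

φR_n ≈ 577 kN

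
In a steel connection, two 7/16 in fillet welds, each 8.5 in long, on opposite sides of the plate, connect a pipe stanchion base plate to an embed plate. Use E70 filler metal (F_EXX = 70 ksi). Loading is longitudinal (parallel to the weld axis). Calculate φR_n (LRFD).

φR_n ≈ 166 kips

Effective throat t_e = 0.707 × 0.4375 = 0.3093 in.
Total length L = 17 in; A_we = 0.3093 × 17 = 5.258 in².
F_nw = 0.6 F_EXX = 0.6 × 70 = 42 ksi.
φR_n = 0.75 × 42 × 5.258 = 165.6 kips.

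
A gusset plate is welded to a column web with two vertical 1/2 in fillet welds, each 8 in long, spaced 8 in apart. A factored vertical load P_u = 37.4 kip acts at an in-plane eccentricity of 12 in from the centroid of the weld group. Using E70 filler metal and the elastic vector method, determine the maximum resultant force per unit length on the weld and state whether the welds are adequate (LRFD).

f_max ≈ 9.24 kip/in; adequate

E70XX → F_EXX = 70 ksi.
Total weld length L_w = 16 in. Treat welds as unit-width lines.
Polar moment about centroid: J = 2[d³/12 + d(b/2)²] = 2[8³/12 + 8×4²] = 341.3 in³.
Direct shear f_v = P/L_w = 37.4 / 16 = 2.337 kip/in (vertical).
Torsion M = P·e = 37.4 × 12 = 448.8 kip·in.
Critical point at (x, y) = (4, 4) from centroid. f_tx = M·y/J = 5.259 kip/in; f_ty = M·x/J = 5.259 kip/in.
Resultant f_max = √[f_tx² + (f_v + f_ty)²] = √[5.259² + (2.337 + 5.259)²] = 9.24 kip/in.
Capacity per unit length: φr_n = 0.75 × 0.6 × 70 × (0.707 × 0.5) = 11.14 kip/in.
9.24 ≤ 11.14 → adequate.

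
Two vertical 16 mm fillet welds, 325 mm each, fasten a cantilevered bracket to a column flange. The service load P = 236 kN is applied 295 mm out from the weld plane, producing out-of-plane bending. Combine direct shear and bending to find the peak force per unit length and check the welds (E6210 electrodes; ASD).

E62XX → F_EXX = 620 MPa.
L_w = 2 × 325 = 650 mm; section modulus (unit throat) S = 2 × L²/6 = 35210 mm².
Direct shear f_v = P/L_w = 236×10³/650 = 363.1 N/mm.
Moment M = P × e = 236×10³ × 295 = 69620000 N·mm; bending f_b = M/S = 1977 N/mm.
f_max = √(f_v² + f_b²) = √(363.1² + 1977²) = 2010 N/mm.
r_n/Ω = (1/2.0) × 0.6 × 620 × (0.707 × 16) = 2104 N/mm → adequate.

f_max ≈ 2010 N/mm; adequate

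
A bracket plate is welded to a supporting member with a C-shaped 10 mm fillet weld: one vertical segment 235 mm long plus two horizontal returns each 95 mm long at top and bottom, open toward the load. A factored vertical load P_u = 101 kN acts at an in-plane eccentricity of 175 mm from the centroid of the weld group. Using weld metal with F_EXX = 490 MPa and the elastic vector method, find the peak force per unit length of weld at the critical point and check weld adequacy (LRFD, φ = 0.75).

f_max ≈ 754 N/mm; adequate

Total weld length L_w = 425 mm. Treat welds as unit-width lines.
Centroid: x̄ = 2×95×47.5 / 425 = 21.24 mm from the vertical weld.
Polar moment about centroid: J = I_x + I_y = [235³/12 + 2×95×117.5²] + [235×21.24² + 2(95³/12 + 95×26.26²)] = 4085000 mm³.
Direct shear f_v = P/L_w = 101×10³ / 425 = 237.6 N/mm (vertical).
Torsion M = P·e = 101×10³ × 175 = 17675000 N·mm.
Critical point at (x, y) = (73.76, 117.5) from centroid. f_tx = M·y/J = 508.4 N/mm; f_ty = M·x/J = 319.2 N/mm.
Resultant f_max = √[f_tx² + (f_v + f_ty)²] = √[508.4² + (237.6 + 319.2)²] = 754.1 N/mm.
Capacity per unit length: φr_n = 0.75 × 0.6 × 490 × (0.707 × 10) = 1559 N/mm.
754.1 ≤ 1559 → adequate.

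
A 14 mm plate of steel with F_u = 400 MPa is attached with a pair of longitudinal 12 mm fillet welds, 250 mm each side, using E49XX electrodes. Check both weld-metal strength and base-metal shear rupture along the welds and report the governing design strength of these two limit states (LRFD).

E49XX → F_EXX = 490 MPa.
t_e = 0.707 × 12 = 8.484 mm; L = 500 mm.
Weld metal: φR_n = 0.75 × 0.6 × 490 × 8.484 × 500 × 10⁻³ = 935.4 kN.
Base metal (shear rupture): φR_n = 0.75 × 0.6 × 400 × 14 × 500 × 10⁻³ = 1260 kN.
Governing: weld metal.

φR_n ≈ 935 kN (weld metal governs)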